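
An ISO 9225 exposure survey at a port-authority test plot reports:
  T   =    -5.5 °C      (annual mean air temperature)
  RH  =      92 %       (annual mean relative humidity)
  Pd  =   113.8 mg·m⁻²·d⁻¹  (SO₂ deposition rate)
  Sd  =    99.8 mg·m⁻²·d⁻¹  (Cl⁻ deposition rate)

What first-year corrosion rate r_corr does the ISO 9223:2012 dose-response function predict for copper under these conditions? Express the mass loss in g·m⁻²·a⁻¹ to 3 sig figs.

copper: f(T) = +0.126·(T−10) [T≤10 °C] = -1.9530
  SO₂ term: 0.0053·113.8^0.26·exp(0.059·92-1.9530) = 0.5862
  Sd branch = 0.01025·Sd^0.27·e^(0.036·RH+0.049·T) = 0.7444 μm/a
  r_corr = 0.5862 + 0.7444 = 1.331 μm/a
Convert to mass loss: 1.331 μm/a × 8.96 g/cm³ = 11.92 g·m⁻²·a⁻¹

r_corr = 11.9 g·m⁻²·a⁻¹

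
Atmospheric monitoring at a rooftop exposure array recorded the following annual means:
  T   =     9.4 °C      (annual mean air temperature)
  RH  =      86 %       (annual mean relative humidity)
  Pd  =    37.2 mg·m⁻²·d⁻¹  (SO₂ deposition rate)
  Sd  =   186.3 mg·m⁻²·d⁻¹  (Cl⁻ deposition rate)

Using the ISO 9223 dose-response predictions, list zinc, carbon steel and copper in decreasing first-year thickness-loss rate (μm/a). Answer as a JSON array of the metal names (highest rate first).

["carbon steel", "zinc", "copper"]

zinc: f(T) = +0.038·(T−10) [T≤10 °C] = -0.0228
  Pd branch = 0.0129·Pd^0.44·e^(0.046·RH+f) = 3.234 μm/a
  Sd branch = 0.0175·Sd^0.57·e^(0.008·RH+0.085·T) = 1.524 μm/a
  r_corr = 3.234 + 1.524 = 4.758 μm/a
carbon steel: f(T) = +0.150·(T−10) [T≤10 °C] = -0.0900
  SO₂ term: 1.77·37.2^0.52·exp(0.02·86-0.0900) = 59.23
  Sd branch = 0.102·Sd^0.62·e^(0.033·RH+0.04·T) = 64.86 μm/a
  sum: 59.23 + 64.86 → r_corr = 124.1 μm/a
copper: temperature factor f = +0.126·(-0.6) = -0.0756
  Pd branch = 0.0053·Pd^0.26·e^(0.059·RH+f) = 2.011 μm/a
  Sd branch = 0.01025·Sd^0.27·e^(0.036·RH+0.049·T) = 1.473 μm/a
  r_corr = 2.011 + 1.473 = 3.484 μm/a
Ordering by μm/a: carbon steel (124) > zinc (4.76) > copper (3.48)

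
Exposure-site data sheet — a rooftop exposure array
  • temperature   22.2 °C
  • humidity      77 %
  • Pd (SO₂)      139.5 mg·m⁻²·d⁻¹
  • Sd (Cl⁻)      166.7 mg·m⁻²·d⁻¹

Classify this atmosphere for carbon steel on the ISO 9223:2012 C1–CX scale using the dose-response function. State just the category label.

C5

carbon steel: temperature factor f = -0.054·(12.2) = -0.6588
  sulphur-dioxide contribution → 55.7 μm/a
  chloride contribution → 75.06 μm/a
  ⇒ r_corr(carbon steel) = 130.8 μm/a
131 μm/a falls in (80, 200] for carbon steel → category C5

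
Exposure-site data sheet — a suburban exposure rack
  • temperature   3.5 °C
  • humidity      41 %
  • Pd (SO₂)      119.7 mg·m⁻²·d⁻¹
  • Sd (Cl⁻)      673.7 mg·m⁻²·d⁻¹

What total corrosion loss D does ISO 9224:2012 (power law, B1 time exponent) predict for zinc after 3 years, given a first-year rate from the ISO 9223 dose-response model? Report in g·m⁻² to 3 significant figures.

D(3) = 32.9 g·m⁻²

zinc: f(T) = +0.038·(T−10) [T≤10 °C] = -0.2470
  Pd branch = 0.0129·Pd^0.44·e^(0.046·RH+f) = 0.5455 μm/a
  Cl⁻ term: 0.0175·673.7^0.57·exp(0.008·41+0.085·3.5) = 1.339
  sum: 0.5455 + 1.339 → r_corr = 1.885 μm/a
ISO 9224: D(t) = r_corr · t^b with b = 0.813 (zinc, B1)
  D(3) = 1.885 × 3^0.813 = 1.885 × 2.443 = 4.604 μm
  Mass loss = 4.604 μm × 7.14 g/cm³ = 32.88 g·m⁻²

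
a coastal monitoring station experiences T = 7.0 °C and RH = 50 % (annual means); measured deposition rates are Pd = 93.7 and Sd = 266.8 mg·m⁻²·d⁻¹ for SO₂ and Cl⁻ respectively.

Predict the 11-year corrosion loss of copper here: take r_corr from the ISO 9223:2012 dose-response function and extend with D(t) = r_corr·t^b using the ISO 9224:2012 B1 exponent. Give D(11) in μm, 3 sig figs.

D(11) = 3.07 μm

copper: temperature factor f = +0.126·(-3.0) = -0.3780
  SO₂ term: 0.0053·93.7^0.26·exp(0.059·50-0.3780) = 0.2259
  Cl⁻ term: 0.01025·266.8^0.27·exp(0.036·50+0.049·7.0) = 0.3949
  sum: 0.2259 + 0.3949 → r_corr = 0.6208 μm/a
Power-law: D(11) = r_corr · 11^0.667
  D(11) = 0.6208 × 11^0.667 = 0.6208 × 4.95 = 3.073 μm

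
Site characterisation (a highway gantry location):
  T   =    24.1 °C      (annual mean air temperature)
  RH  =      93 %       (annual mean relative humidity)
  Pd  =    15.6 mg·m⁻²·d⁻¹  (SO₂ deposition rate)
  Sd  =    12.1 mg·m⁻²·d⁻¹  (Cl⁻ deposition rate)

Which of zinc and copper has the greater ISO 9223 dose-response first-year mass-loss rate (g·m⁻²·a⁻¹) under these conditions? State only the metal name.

zinc: temperature factor f = -0.071·(14.1) = -1.0011
  SO₂ term: 0.0129·15.6^0.44·exp(0.046·93-1.0011) = 1.145
  Cl⁻ term: 0.0175·12.1^0.57·exp(0.008·93+0.085·24.1) = 1.183
  sum: 1.145 + 1.183 → r_corr = 2.328 μm/a
  mass loss = 2.328 μm/a × 7.14 g/cm³ = 16.62 g·m⁻²·a⁻¹
copper: f(T) = -0.080·(T−10) [T>10 °C] = -1.1280
  Pd branch = 0.0053·Pd^0.26·e^(0.059·RH+f) = 0.8464 μm/a
  Sd branch = 0.01025·Sd^0.27·e^(0.036·RH+0.049·T) = 1.862 μm/a
  r_corr = 0.8464 + 1.862 = 2.708 μm/a
  mass loss = 2.708 μm/a × 8.96 g/cm³ = 24.27 g·m⁻²·a⁻¹
Ordering by g·m⁻²·a⁻¹: copper (24.3) > zinc (16.6)

copper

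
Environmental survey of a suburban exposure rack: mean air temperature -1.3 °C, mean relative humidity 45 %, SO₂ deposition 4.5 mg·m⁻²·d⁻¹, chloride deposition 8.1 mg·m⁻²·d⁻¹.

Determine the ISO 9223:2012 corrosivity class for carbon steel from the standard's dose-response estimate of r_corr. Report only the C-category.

C2

carbon steel: T≤10 °C ⇒ hinge +0.150·(-1.3−10) = -1.6950
  SO₂ term: 1.77·4.5^0.52·exp(0.02·45-1.6950) = 1.747
  Cl⁻ term: 0.102·8.1^0.62·exp(0.033·45+0.04·-1.3) = 1.564
  sum: 1.747 + 1.564 → r_corr = 3.311 μm/a
Category bounds: 1.3…25 μm/a bracket r_corr ⇒ C2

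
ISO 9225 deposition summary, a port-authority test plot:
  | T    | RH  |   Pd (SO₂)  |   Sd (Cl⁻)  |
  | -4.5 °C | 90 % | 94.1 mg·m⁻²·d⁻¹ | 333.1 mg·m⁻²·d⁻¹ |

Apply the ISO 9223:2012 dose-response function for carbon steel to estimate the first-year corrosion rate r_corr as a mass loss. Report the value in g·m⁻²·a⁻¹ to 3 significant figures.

carbon steel: f(T) = +0.150·(T−10) [T≤10 °C] = -2.1750
  Pd branch = 1.77·Pd^0.52·e^(0.02·RH+f) = 12.92 μm/a
  Cl⁻ term: 0.102·333.1^0.62·exp(0.033·90+0.04·-4.5) = 60.85
  sum: 12.92 + 60.85 → r_corr = 73.78 μm/a
Convert to mass loss: 73.78 μm/a × 7.85 g/cm³ = 579.1 g·m⁻²·a⁻¹

r_corr = 579 g·m⁻²·a⁻¹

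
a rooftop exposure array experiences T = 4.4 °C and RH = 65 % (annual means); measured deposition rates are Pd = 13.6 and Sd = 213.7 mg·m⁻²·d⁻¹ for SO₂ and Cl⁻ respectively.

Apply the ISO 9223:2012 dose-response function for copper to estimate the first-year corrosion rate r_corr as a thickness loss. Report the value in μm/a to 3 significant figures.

copper: T≤10 °C ⇒ hinge +0.126·(4.4−10) = -0.7056
  Pd branch = 0.0053·Pd^0.26·e^(0.059·RH+f) = 0.2388 μm/a
  Sd branch = 0.01025·Sd^0.27·e^(0.036·RH+0.049·T) = 0.5619 μm/a
  sum: 0.2388 + 0.5619 → r_corr = 0.8007 μm/a

r_corr = 0.801 μm/a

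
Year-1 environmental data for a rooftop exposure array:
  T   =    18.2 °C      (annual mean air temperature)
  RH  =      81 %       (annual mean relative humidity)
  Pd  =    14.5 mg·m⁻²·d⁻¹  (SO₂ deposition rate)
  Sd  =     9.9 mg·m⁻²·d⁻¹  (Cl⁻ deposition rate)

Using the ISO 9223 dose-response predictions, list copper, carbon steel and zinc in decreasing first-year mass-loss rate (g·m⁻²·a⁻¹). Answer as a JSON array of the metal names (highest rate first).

copper: T>10 °C ⇒ hinge -0.080·(18.2−10) = -0.6560
  sulphur-dioxide contribution → 0.6559 μm/a
  chloride contribution → 0.8575 μm/a
  total first-year rate 1.513 μm/a
  mass loss = 1.513 μm/a × 8.96 g/cm³ = 13.56 g·m⁻²·a⁻¹
carbon steel: temperature factor f = -0.054·(8.2) = -0.4428
  sulphur-dioxide contribution → 23.07 μm/a
  chloride contribution → 12.67 μm/a
  ⇒ r_corr(carbon steel) = 35.75 μm/a
  mass loss = 35.75 μm/a × 7.85 g/cm³ = 280.6 g·m⁻²·a⁻¹
zinc: f(T) = -0.071·(T−10) [T>10 °C] = -0.5822
  sulphur-dioxide contribution → 0.9703 μm/a
  chloride contribution → 0.5805 μm/a
  ⇒ r_corr(zinc) = 1.551 μm/a
  mass loss = 1.551 μm/a × 7.14 g/cm³ = 11.07 g·m⁻²·a⁻¹
Ordering by g·m⁻²·a⁻¹: carbon steel (281) > copper (13.6) > zinc (11.1)

["carbon steel", "copper", "zinc"]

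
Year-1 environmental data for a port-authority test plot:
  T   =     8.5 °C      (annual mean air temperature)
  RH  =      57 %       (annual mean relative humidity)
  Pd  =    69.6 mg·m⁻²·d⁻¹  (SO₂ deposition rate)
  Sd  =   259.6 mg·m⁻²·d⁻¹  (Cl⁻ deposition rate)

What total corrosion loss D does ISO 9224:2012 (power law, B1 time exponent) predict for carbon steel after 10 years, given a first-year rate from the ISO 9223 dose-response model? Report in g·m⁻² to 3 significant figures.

carbon steel: T≤10 °C ⇒ hinge +0.150·(8.5−10) = -0.2250
  Pd branch = 1.77·Pd^0.52·e^(0.02·RH+f) = 40.13 μm/a
  Sd branch = 0.102·Sd^0.62·e^(0.033·RH+0.04·T) = 29.51 μm/a
  sum: 40.13 + 29.51 → r_corr = 69.65 μm/a
Long-term exponent b (ISO 9224 Table 2, B1) = 0.523
  D(10) = 69.65 × 10^0.523 = 69.65 × 3.334 = 232.2 μm
  Mass loss = 232.2 μm × 7.85 g/cm³ = 1823 g·m⁻²

D(10) = 1.82e+03 g·m⁻²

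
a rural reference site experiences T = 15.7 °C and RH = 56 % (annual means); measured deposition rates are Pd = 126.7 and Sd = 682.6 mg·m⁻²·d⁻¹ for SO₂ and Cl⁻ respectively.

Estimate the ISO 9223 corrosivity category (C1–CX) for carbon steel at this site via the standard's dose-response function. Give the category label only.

carbon steel: temperature factor f = -0.054·(5.7) = -0.3078
  sulphur-dioxide contribution → 49.45 μm/a
  chloride contribution → 69.36 μm/a
  total first-year rate 118.8 μm/a
119 μm/a falls in (80, 200] for carbon steel → category C5

C5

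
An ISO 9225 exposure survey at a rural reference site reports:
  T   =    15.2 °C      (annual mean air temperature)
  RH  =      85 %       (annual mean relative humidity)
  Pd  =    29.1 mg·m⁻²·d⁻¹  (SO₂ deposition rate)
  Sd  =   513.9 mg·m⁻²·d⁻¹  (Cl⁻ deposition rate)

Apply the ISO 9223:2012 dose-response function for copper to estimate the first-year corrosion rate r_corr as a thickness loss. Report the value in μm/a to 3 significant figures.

copper: f(T) = -0.080·(T−10) [T>10 °C] = -0.4160
  Pd branch = 0.0053·Pd^0.26·e^(0.059·RH+f) = 1.265 μm/a
  Sd branch = 0.01025·Sd^0.27·e^(0.036·RH+0.049·T) = 2.484 μm/a
  r_corr = 1.265 + 2.484 = 3.749 μm/a

r_corr = 3.75 μm/a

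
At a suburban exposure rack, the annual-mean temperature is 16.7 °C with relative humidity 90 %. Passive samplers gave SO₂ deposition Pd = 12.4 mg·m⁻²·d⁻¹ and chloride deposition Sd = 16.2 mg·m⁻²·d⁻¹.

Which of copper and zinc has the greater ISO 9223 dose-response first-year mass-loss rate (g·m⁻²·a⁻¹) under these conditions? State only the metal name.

copper

copper: temperature factor f = -0.080·(6.7) = -0.5360
  SO₂ term: 0.0053·12.4^0.26·exp(0.059·90-0.5360) = 1.208
  Sd branch = 0.01025·Sd^0.27·e^(0.036·RH+0.049·T) = 1.258 μm/a
  r_corr = 1.208 + 1.258 = 2.466 μm/a
  mass loss = 2.466 μm/a × 8.96 g/cm³ = 22.09 g·m⁻²·a⁻¹
zinc: T>10 °C ⇒ hinge -0.071·(16.7−10) = -0.4757
  Pd branch = 0.0129·Pd^0.44·e^(0.046·RH+f) = 1.524 μm/a
  Sd branch = 0.0175·Sd^0.57·e^(0.008·RH+0.085·T) = 0.7272 μm/a
  r_corr = 1.524 + 0.7272 = 2.252 μm/a
  mass loss = 2.252 μm/a × 7.14 g/cm³ = 16.08 g·m⁻²·a⁻¹
Ordering by g·m⁻²·a⁻¹: copper (22.1) > zinc (16.1)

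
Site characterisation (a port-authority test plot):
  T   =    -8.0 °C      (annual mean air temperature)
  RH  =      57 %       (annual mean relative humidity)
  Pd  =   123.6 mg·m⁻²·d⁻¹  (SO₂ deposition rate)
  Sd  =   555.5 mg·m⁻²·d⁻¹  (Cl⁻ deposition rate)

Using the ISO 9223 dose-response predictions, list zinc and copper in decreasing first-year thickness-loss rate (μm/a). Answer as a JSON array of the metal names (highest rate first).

zinc: temperature factor f = +0.038·(-18.0) = -0.6840
  sulphur-dioxide contribution → 0.746 μm/a
  chloride contribution → 0.5131 μm/a
  ⇒ r_corr(zinc) = 1.259 μm/a
copper: f(T) = +0.126·(T−10) [T≤10 °C] = -2.2680
  sulphur-dioxide contribution → 0.05543 μm/a
  chloride contribution → 0.297 μm/a
  total first-year rate 0.3524 μm/a
Ordering by μm/a: zinc (1.26) > copper (0.352)

["zinc", "copper"]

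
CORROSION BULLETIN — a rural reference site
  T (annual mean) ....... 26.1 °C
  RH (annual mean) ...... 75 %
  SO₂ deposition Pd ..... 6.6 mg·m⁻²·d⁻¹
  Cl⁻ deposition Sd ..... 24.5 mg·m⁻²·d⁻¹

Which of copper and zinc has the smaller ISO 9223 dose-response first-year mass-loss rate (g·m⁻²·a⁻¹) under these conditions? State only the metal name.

copper

copper: T>10 °C ⇒ hinge -0.080·(26.1−10) = -1.2880
  sulphur-dioxide contribution → 0.1994 μm/a
  chloride contribution → 1.3 μm/a
  total first-year rate 1.499 μm/a
  mass loss = 1.499 μm/a × 8.96 g/cm³ = 13.43 g·m⁻²·a⁻¹
zinc: T>10 °C ⇒ hinge -0.071·(26.1−10) = -1.1431
  sulphur-dioxide contribution → 0.2972 μm/a
  chloride contribution → 1.815 μm/a
  total first-year rate 2.112 μm/a
  mass loss = 2.112 μm/a × 7.14 g/cm³ = 15.08 g·m⁻²·a⁻¹
Ordering by g·m⁻²·a⁻¹: zinc (15.1) > copper (13.4)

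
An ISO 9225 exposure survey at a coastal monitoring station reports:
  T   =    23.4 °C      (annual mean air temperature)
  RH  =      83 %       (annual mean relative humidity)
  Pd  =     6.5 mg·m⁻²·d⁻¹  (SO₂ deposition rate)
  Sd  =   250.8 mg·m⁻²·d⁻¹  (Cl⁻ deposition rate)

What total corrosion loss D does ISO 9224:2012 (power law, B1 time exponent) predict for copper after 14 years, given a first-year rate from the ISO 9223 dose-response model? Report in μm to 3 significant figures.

copper: f(T) = -0.080·(T−10) [T>10 °C] = -1.0720
  sulphur-dioxide contribution → 0.3952 μm/a
  chloride contribution → 2.846 μm/a
  total first-year rate 3.241 μm/a
Long-term exponent b (ISO 9224 Table 2, B1) = 0.667
  D(14) = 3.241 × 14^0.667 = 3.241 × 5.814 = 18.84 μm

D(14) = 18.8 μm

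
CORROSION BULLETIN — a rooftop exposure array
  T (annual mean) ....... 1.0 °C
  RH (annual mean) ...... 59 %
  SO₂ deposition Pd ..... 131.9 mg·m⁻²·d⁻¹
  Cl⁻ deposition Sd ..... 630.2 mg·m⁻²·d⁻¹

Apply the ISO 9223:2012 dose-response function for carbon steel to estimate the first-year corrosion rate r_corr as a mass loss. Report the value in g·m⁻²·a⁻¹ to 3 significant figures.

r_corr = 466 g·m⁻²·a⁻¹

carbon steel: temperature factor f = +0.150·(-9.0) = -1.3500
  sulphur-dioxide contribution → 18.91 μm/a
  chloride contribution → 40.48 μm/a
  total first-year rate 59.39 μm/a
Convert to mass loss: 59.39 μm/a × 7.85 g/cm³ = 466.2 g·m⁻²·a⁻¹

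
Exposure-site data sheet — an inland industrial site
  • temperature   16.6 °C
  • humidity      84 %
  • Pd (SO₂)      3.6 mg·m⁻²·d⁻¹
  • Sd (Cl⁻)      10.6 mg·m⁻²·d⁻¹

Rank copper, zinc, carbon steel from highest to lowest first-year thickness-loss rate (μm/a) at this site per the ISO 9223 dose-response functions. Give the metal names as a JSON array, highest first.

copper: temperature factor f = -0.080·(6.6) = -0.5280
  SO₂ term: 0.0053·3.6^0.26·exp(0.059·84-0.5280) = 0.6194
  Cl⁻ term: 0.01025·10.6^0.27·exp(0.036·84+0.049·16.6) = 0.8997
  r_corr = 0.6194 + 0.8997 = 1.519 μm/a
zinc: f(T) = -0.071·(T−10) [T>10 °C] = -0.4686
  Pd branch = 0.0129·Pd^0.44·e^(0.046·RH+f) = 0.676 μm/a
  Cl⁻ term: 0.0175·10.6^0.57·exp(0.008·84+0.085·16.6) = 0.5396
  sum: 0.676 + 0.5396 → r_corr = 1.216 μm/a
carbon steel: T>10 °C ⇒ hinge -0.054·(16.6−10) = -0.3564
  SO₂ term: 1.77·3.6^0.52·exp(0.02·84-0.3564) = 12.94
  Cl⁻ term: 0.102·10.6^0.62·exp(0.033·84+0.04·16.6) = 13.69
  sum: 12.94 + 13.69 → r_corr = 26.64 μm/a
Ordering by μm/a: carbon steel (26.6) > copper (1.52) > zinc (1.22)

["carbon steel", "copper", "zinc"]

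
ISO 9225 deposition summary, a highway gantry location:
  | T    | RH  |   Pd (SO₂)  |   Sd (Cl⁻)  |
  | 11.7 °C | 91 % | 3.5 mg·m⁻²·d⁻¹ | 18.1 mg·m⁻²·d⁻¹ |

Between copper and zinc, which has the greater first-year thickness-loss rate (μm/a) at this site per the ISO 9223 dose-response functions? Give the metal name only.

copper: T>10 °C ⇒ hinge -0.080·(11.7−10) = -0.1360
  SO₂ term: 0.0053·3.5^0.26·exp(0.059·91-0.1360) = 1.375
  Sd branch = 0.01025·Sd^0.27·e^(0.036·RH+0.049·T) = 1.052 μm/a
  r_corr = 1.375 + 1.052 = 2.427 μm/a
zinc: T>10 °C ⇒ hinge -0.071·(11.7−10) = -0.1207
  SO₂ term: 0.0129·3.5^0.44·exp(0.046·91-0.1207) = 1.305
  Cl⁻ term: 0.0175·18.1^0.57·exp(0.008·91+0.085·11.7) = 0.5105
  sum: 1.305 + 0.5105 → r_corr = 1.815 μm/a
Ordering by μm/a: copper (2.43) > zinc (1.82)

copper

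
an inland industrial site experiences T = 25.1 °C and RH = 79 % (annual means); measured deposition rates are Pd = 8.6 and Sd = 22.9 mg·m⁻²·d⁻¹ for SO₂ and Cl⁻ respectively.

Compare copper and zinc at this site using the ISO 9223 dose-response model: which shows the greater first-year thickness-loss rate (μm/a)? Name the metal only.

copper: T>10 °C ⇒ hinge -0.080·(25.1−10) = -1.2080
  SO₂ term: 0.0053·8.6^0.26·exp(0.059·79-1.2080) = 0.293
  Sd branch = 0.01025·Sd^0.27·e^(0.036·RH+0.049·T) = 1.403 μm/a
  r_corr = 0.293 + 1.403 = 1.696 μm/a
zinc: f(T) = -0.071·(T−10) [T>10 °C] = -1.0721
  SO₂ term: 0.0129·8.6^0.44·exp(0.046·79-1.0721) = 0.4309
  Sd branch = 0.0175·Sd^0.57·e^(0.008·RH+0.085·T) = 1.656 μm/a
  r_corr = 0.4309 + 1.656 = 2.087 μm/a
Ordering by μm/a: zinc (2.09) > copper (1.7)

zinc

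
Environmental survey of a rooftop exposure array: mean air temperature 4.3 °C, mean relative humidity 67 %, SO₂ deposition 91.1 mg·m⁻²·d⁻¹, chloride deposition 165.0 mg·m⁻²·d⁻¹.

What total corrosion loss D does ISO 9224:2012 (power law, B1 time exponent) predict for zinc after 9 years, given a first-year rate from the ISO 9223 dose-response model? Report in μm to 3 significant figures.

D(9) = 14.6 μm

zinc: f(T) = +0.038·(T−10) [T≤10 °C] = -0.2166
  SO₂ term: 0.0129·91.1^0.44·exp(0.046·67-0.2166) = 1.649
  Sd branch = 0.0175·Sd^0.57·e^(0.008·RH+0.085·T) = 0.7916 μm/a
  r_corr = 1.649 + 0.7916 = 2.441 μm/a
Long-term exponent b (ISO 9224 Table 2, B1) = 0.813
  D(9) = 2.441 × 9^0.813 = 2.441 × 5.968 = 14.56 μm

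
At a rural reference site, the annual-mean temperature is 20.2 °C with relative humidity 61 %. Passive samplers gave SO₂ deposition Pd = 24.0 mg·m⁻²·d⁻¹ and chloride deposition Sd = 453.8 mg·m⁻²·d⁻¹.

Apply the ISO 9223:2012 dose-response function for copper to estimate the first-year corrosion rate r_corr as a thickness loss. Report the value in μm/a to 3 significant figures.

copper: T>10 °C ⇒ hinge -0.080·(20.2−10) = -0.8160
  sulphur-dioxide contribution → 0.1958 μm/a
  chloride contribution → 1.293 μm/a
  total first-year rate 1.489 μm/a

r_corr = 1.49 μm/a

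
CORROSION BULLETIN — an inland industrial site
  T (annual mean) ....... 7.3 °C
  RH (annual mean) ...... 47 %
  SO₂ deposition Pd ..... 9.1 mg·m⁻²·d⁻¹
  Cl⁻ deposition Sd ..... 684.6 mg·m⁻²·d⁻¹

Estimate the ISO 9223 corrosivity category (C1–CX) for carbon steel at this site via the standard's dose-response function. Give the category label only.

C3

carbon steel: T≤10 °C ⇒ hinge +0.150·(7.3−10) = -0.4050
  Pd branch = 1.77·Pd^0.52·e^(0.02·RH+f) = 9.528 μm/a
  Cl⁻ term: 0.102·684.6^0.62·exp(0.033·47+0.04·7.3) = 36.9
  sum: 9.528 + 36.9 → r_corr = 46.42 μm/a
46.4 μm/a falls in (25, 50] for carbon steel → category C3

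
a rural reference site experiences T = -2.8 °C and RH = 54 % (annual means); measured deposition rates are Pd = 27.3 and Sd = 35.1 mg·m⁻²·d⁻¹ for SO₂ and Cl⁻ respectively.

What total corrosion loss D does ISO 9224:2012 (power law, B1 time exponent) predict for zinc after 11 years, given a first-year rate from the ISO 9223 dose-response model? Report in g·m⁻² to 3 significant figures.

D(11) = 28.5 g·m⁻²

zinc: T≤10 °C ⇒ hinge +0.038·(-2.8−10) = -0.4864
  SO₂ term: 0.0129·27.3^0.44·exp(0.046·54-0.4864) = 0.4074
  Sd branch = 0.0175·Sd^0.57·e^(0.008·RH+0.085·T) = 0.1615 μm/a
  r_corr = 0.4074 + 0.1615 = 0.5689 μm/a
ISO 9224: D(t) = r_corr · t^b with b = 0.813 (zinc, B1)
  D(11) = 0.5689 × 11^0.813 = 0.5689 × 7.025 = 3.997 μm
  Mass loss = 3.997 μm × 7.14 g/cm³ = 28.54 g·m⁻²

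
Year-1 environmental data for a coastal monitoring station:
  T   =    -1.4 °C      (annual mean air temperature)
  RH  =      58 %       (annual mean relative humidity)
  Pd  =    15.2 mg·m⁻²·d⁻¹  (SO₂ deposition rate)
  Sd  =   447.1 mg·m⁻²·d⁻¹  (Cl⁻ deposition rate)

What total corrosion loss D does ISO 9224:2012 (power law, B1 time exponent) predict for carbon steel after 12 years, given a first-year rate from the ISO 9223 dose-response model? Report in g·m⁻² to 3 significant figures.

D(12) = 949 g·m⁻²

carbon steel: temperature factor f = +0.150·(-11.4) = -1.7100
  SO₂ term: 1.77·15.2^0.52·exp(0.02·58-1.7100) = 4.204
  Sd branch = 0.102·Sd^0.62·e^(0.033·RH+0.04·T) = 28.76 μm/a
  sum: 4.204 + 28.76 → r_corr = 32.96 μm/a
ISO 9224: D(t) = r_corr · t^b with b = 0.523 (carbon steel, B1)
  D(12) = 32.96 × 12^0.523 = 32.96 × 3.668 = 120.9 μm
  Mass loss = 120.9 μm × 7.85 g/cm³ = 949.1 g·m⁻²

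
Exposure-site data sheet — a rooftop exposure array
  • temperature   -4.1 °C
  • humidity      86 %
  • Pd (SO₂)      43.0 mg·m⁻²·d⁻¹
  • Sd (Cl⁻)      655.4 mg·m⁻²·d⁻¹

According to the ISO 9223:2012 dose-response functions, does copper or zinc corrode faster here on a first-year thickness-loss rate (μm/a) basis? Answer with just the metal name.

copper: temperature factor f = +0.126·(-14.1) = -1.7766
  Pd branch = 0.0053·Pd^0.26·e^(0.059·RH+f) = 0.3811 μm/a
  Cl⁻ term: 0.01025·655.4^0.27·exp(0.036·86+0.049·-4.1) = 1.068
  sum: 0.3811 + 1.068 → r_corr = 1.449 μm/a
zinc: temperature factor f = +0.038·(-14.1) = -0.5358
  SO₂ term: 0.0129·43.0^0.44·exp(0.046·86-0.5358) = 2.064
  Sd branch = 0.0175·Sd^0.57·e^(0.008·RH+0.085·T) = 0.9906 μm/a
  r_corr = 2.064 + 0.9906 = 3.054 μm/a
Ordering by μm/a: zinc (3.05) > copper (1.45)

zinc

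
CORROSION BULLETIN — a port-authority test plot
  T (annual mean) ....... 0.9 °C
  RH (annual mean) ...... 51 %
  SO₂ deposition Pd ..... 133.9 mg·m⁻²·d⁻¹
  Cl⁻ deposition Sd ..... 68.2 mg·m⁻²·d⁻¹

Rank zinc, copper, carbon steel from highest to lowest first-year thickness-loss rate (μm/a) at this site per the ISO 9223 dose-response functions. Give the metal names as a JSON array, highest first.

zinc: f(T) = +0.038·(T−10) [T≤10 °C] = -0.3458
  SO₂ term: 0.0129·133.9^0.44·exp(0.046·51-0.3458) = 0.8223
  Sd branch = 0.0175·Sd^0.57·e^(0.008·RH+0.085·T) = 0.3153 μm/a
  sum: 0.8223 + 0.3153 → r_corr = 1.138 μm/a
copper: f(T) = +0.126·(T−10) [T≤10 °C] = -1.1466
  Pd branch = 0.0053·Pd^0.26·e^(0.059·RH+f) = 0.1219 μm/a
  Cl⁻ term: 0.01025·68.2^0.27·exp(0.036·51+0.049·0.9) = 0.2101
  r_corr = 0.1219 + 0.2101 = 0.332 μm/a
carbon steel: f(T) = +0.150·(T−10) [T≤10 °C] = -1.3650
  SO₂ term: 1.77·133.9^0.52·exp(0.02·51-1.3650) = 16
  Cl⁻ term: 0.102·68.2^0.62·exp(0.033·51+0.04·0.9) = 7.8
  sum: 16 + 7.8 → r_corr = 23.8 μm/a
Ordering by μm/a: carbon steel (23.8) > zinc (1.14) > copper (0.332)

["carbon steel", "zinc", "copper"]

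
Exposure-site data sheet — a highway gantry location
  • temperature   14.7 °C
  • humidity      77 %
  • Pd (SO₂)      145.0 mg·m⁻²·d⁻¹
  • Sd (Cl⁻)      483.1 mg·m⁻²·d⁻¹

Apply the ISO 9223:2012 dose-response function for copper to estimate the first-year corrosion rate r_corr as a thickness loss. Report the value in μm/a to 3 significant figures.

r_corr = 3.03 μm/a

copper: f(T) = -0.080·(T−10) [T>10 °C] = -0.3760
  sulphur-dioxide contribution → 1.247 μm/a
  chloride contribution → 1.787 μm/a
  total first-year rate 3.034 μm/a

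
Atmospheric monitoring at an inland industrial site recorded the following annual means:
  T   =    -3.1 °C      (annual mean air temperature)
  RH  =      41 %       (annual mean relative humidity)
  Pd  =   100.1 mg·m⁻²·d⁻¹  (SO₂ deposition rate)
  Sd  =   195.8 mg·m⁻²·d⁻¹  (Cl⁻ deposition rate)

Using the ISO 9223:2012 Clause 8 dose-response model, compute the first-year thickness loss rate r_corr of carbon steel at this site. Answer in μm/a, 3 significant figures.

r_corr = 15.4 μm/a

carbon steel: T≤10 °C ⇒ hinge +0.150·(-3.1−10) = -1.9650
  sulphur-dioxide contribution → 6.179 μm/a
  chloride contribution → 9.189 μm/a
  ⇒ r_corr(carbon steel) = 15.37 μm/a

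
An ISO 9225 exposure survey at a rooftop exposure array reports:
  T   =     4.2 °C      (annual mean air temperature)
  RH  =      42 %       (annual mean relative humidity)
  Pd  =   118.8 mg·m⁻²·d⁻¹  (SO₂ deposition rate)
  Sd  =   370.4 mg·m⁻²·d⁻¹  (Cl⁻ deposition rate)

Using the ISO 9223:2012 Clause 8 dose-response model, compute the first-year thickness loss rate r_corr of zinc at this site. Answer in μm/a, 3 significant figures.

zinc: f(T) = +0.038·(T−10) [T≤10 °C] = -0.2204
  SO₂ term: 0.0129·118.8^0.44·exp(0.046·42-0.2204) = 0.5846
  Sd branch = 0.0175·Sd^0.57·e^(0.008·RH+0.085·T) = 1.019 μm/a
  r_corr = 0.5846 + 1.019 = 1.604 μm/a

r_corr = 1.60 μm/a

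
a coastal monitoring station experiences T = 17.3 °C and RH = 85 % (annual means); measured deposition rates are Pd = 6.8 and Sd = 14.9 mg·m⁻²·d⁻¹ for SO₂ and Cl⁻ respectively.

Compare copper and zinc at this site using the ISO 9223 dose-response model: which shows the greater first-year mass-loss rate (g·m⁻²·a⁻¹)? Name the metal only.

copper: T>10 °C ⇒ hinge -0.080·(17.3−10) = -0.5840
  Pd branch = 0.0053·Pd^0.26·e^(0.059·RH+f) = 0.733 μm/a
  Cl⁻ term: 0.01025·14.9^0.27·exp(0.036·85+0.049·17.3) = 1.058
  r_corr = 0.733 + 1.058 = 1.791 μm/a
  mass loss = 1.791 μm/a × 8.96 g/cm³ = 16.05 g·m⁻²·a⁻¹
zinc: T>10 °C ⇒ hinge -0.071·(17.3−10) = -0.5183
  SO₂ term: 0.0129·6.8^0.44·exp(0.046·85-0.5183) = 0.891
  Sd branch = 0.0175·Sd^0.57·e^(0.008·RH+0.085·T) = 0.701 μm/a
  sum: 0.891 + 0.701 → r_corr = 1.592 μm/a
  mass loss = 1.592 μm/a × 7.14 g/cm³ = 11.37 g·m⁻²·a⁻¹
Ordering by g·m⁻²·a⁻¹: copper (16) > zinc (11.4)

copper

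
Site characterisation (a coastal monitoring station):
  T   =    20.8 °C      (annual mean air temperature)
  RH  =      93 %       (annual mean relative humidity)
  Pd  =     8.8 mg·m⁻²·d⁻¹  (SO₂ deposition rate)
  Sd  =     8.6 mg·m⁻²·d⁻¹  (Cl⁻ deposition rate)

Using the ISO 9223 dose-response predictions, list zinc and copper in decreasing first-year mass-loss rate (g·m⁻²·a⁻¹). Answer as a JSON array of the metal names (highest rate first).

["copper", "zinc"]

zinc: T>10 °C ⇒ hinge -0.071·(20.8−10) = -0.7668
  sulphur-dioxide contribution → 1.125 μm/a
  chloride contribution → 0.7356 μm/a
  ⇒ r_corr(zinc) = 1.86 μm/a
  mass loss = 1.86 μm/a × 7.14 g/cm³ = 13.28 g·m⁻²·a⁻¹
copper: temperature factor f = -0.080·(10.8) = -0.8640
  sulphur-dioxide contribution → 0.9497 μm/a
  chloride contribution → 1.444 μm/a
  total first-year rate 2.394 μm/a
  mass loss = 2.394 μm/a × 8.96 g/cm³ = 21.45 g·m⁻²·a⁻¹
Ordering by g·m⁻²·a⁻¹: copper (21.5) > zinc (13.3)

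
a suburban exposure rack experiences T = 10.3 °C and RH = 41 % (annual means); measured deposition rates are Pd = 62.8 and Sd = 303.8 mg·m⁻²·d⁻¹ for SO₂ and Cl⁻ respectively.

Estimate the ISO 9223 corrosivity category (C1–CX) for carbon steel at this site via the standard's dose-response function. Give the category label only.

C4

carbon steel: temperature factor f = -0.054·(0.3) = -0.0162
  sulphur-dioxide contribution → 34.04 μm/a
  chloride contribution → 20.62 μm/a
  ⇒ r_corr(carbon steel) = 54.66 μm/a
Category bounds: 50…80 μm/a bracket r_corr ⇒ C4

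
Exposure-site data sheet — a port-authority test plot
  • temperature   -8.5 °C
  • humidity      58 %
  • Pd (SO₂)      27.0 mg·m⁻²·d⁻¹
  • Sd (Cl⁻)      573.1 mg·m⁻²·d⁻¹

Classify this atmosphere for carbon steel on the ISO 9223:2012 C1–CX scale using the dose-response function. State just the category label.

carbon steel: T≤10 °C ⇒ hinge +0.150·(-8.5−10) = -2.7750
  sulphur-dioxide contribution → 1.954 μm/a
  chloride contribution → 25.25 μm/a
  ⇒ r_corr(carbon steel) = 27.21 μm/a
ISO 9223 Table 2 (carbon steel): 25 < 27.2 ≤ 50 μm/a ⇒ C3

C3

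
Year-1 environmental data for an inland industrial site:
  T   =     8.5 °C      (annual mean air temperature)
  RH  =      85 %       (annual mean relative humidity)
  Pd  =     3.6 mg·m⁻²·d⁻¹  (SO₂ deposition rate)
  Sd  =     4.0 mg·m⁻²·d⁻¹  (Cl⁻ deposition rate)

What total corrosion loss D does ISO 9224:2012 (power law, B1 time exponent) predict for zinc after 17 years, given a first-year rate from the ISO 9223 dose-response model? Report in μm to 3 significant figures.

D(17) = 12.3 μm

zinc: f(T) = +0.038·(T−10) [T≤10 °C] = -0.0570
  sulphur-dioxide contribution → 1.068 μm/a
  chloride contribution → 0.1568 μm/a
  total first-year rate 1.225 μm/a
Long-term exponent b (ISO 9224 Table 2, B1) = 0.813
  D(17) = 1.225 × 17^0.813 = 1.225 × 10.01 = 12.26 μm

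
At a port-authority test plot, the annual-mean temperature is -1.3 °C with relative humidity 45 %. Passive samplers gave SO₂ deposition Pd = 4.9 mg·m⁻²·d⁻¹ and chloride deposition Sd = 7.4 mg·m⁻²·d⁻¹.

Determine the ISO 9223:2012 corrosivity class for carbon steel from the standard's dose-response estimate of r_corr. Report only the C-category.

carbon steel: T≤10 °C ⇒ hinge +0.150·(-1.3−10) = -1.6950
  sulphur-dioxide contribution → 1.826 μm/a
  chloride contribution → 1.479 μm/a
  ⇒ r_corr(carbon steel) = 3.305 μm/a
Category bounds: 1.3…25 μm/a bracket r_corr ⇒ C2

C2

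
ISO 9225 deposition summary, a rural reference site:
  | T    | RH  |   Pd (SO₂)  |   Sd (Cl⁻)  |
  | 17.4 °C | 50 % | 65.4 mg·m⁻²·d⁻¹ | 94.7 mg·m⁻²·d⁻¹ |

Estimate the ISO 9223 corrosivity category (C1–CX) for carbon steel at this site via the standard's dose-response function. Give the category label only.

carbon steel: f(T) = -0.054·(T−10) [T>10 °C] = -0.3996
  Pd branch = 1.77·Pd^0.52·e^(0.02·RH+f) = 28.37 μm/a
  Sd branch = 0.102·Sd^0.62·e^(0.033·RH+0.04·T) = 17.9 μm/a
  sum: 28.37 + 17.9 → r_corr = 46.27 μm/a
Category bounds: 25…50 μm/a bracket r_corr ⇒ C3

C3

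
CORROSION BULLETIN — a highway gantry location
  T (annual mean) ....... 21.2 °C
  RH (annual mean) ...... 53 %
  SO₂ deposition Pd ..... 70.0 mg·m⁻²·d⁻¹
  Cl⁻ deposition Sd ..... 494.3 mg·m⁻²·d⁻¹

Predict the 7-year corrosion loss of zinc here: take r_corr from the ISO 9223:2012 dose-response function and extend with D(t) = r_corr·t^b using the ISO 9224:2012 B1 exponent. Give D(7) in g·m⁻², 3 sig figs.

D(7) = 208 g·m⁻²

zinc: temperature factor f = -0.071·(11.2) = -0.7952
  SO₂ term: 0.0129·70.0^0.44·exp(0.046·53-0.7952) = 0.4324
  Cl⁻ term: 0.0175·494.3^0.57·exp(0.008·53+0.085·21.2) = 5.564
  r_corr = 0.4324 + 5.564 = 5.996 μm/a
Long-term exponent b (ISO 9224 Table 2, B1) = 0.813
  D(7) = 5.996 × 7^0.813 = 5.996 × 4.865 = 29.17 μm
  Mass loss = 29.17 μm × 7.14 g/cm³ = 208.3 g·m⁻²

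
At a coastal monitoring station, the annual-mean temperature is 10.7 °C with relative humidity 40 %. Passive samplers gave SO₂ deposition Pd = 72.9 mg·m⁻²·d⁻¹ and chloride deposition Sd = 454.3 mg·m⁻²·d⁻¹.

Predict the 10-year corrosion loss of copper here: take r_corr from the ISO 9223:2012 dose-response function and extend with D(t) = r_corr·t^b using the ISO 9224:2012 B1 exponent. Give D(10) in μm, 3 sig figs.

D(10) = 2.52 μm

copper: T>10 °C ⇒ hinge -0.080·(10.7−10) = -0.0560
  SO₂ term: 0.0053·72.9^0.26·exp(0.059·40-0.0560) = 0.1619
  Sd branch = 0.01025·Sd^0.27·e^(0.036·RH+0.049·T) = 0.3813 μm/a
  r_corr = 0.1619 + 0.3813 = 0.5432 μm/a
Long-term exponent b (ISO 9224 Table 2, B1) = 0.667
  D(10) = 0.5432 × 10^0.667 = 0.5432 × 4.645 = 2.523 μm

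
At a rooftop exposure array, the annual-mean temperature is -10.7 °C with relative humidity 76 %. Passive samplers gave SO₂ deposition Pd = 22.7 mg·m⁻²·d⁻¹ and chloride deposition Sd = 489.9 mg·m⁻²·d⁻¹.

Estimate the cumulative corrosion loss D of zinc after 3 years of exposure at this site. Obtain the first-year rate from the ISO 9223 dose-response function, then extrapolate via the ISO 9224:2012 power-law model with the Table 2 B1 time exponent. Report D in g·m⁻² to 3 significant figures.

D(3) = 21.1 g·m⁻²

zinc: f(T) = +0.038·(T−10) [T≤10 °C] = -0.7866
  sulphur-dioxide contribution → 0.7655 μm/a
  chloride contribution → 0.442 μm/a
  total first-year rate 1.207 μm/a
ISO 9224: D(t) = r_corr · t^b with b = 0.813 (zinc, B1)
  D(3) = 1.207 × 3^0.813 = 1.207 × 2.443 = 2.95 μm
  Mass loss = 2.95 μm × 7.14 g/cm³ = 21.06 g·m⁻²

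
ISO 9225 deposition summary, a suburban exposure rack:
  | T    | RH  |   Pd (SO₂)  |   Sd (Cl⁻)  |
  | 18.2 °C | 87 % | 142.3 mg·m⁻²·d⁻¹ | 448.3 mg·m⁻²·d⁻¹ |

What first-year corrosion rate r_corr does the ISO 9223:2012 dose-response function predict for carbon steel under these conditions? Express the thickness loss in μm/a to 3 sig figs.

carbon steel: temperature factor f = -0.054·(8.2) = -0.4428
  SO₂ term: 1.77·142.3^0.52·exp(0.02·87-0.4428) = 85.31
  Sd branch = 0.102·Sd^0.62·e^(0.033·RH+0.04·T) = 164.3 μm/a
  sum: 85.31 + 164.3 → r_corr = 249.6 μm/a

r_corr = 250 μm/a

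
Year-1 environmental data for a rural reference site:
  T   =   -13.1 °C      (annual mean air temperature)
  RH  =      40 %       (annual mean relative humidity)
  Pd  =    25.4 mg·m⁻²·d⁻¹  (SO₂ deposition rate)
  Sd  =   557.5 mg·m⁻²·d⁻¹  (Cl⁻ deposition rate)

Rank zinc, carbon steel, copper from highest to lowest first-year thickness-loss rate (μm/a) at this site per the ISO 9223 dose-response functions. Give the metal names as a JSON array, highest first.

zinc: f(T) = +0.038·(T−10) [T≤10 °C] = -0.8778
  Pd branch = 0.0129·Pd^0.44·e^(0.046·RH+f) = 0.1402 μm/a
  Sd branch = 0.0175·Sd^0.57·e^(0.008·RH+0.085·T) = 0.2909 μm/a
  r_corr = 0.1402 + 0.2909 = 0.4311 μm/a
carbon steel: T≤10 °C ⇒ hinge +0.150·(-13.1−10) = -3.4650
  SO₂ term: 1.77·25.4^0.52·exp(0.02·40-3.4650) = 0.6624
  Cl⁻ term: 0.102·557.5^0.62·exp(0.033·40+0.04·-13.1) = 11.4
  r_corr = 0.6624 + 11.4 = 12.06 μm/a
copper: temperature factor f = +0.126·(-23.1) = -2.9106
  SO₂ term: 0.0053·25.4^0.26·exp(0.059·40-2.9106) = 0.007086
  Cl⁻ term: 0.01025·557.5^0.27·exp(0.036·40+0.049·-13.1) = 0.1256
  sum: 0.007086 + 0.1256 → r_corr = 0.1326 μm/a
Ordering by μm/a: carbon steel (12.1) > zinc (0.431) > copper (0.133)

["carbon steel", "zinc", "copper"]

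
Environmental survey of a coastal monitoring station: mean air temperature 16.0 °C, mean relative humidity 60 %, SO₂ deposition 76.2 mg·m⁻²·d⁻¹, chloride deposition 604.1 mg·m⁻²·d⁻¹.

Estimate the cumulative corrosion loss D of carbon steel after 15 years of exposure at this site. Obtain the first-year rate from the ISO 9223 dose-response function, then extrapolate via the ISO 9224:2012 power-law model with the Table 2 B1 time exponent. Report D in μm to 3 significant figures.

carbon steel: temperature factor f = -0.054·(6.0) = -0.3240
  sulphur-dioxide contribution → 40.46 μm/a
  chloride contribution → 74.26 μm/a
  ⇒ r_corr(carbon steel) = 114.7 μm/a
Long-term exponent b (ISO 9224 Table 2, B1) = 0.523
  D(15) = 114.7 × 15^0.523 = 114.7 × 4.122 = 472.9 μm

D(15) = 473 μm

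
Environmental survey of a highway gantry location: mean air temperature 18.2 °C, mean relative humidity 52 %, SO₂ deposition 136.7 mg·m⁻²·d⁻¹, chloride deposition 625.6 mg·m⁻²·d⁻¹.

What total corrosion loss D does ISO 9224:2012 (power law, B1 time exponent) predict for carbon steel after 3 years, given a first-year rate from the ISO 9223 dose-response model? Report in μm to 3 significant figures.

carbon steel: f(T) = -0.054·(T−10) [T>10 °C] = -0.4428
  sulphur-dioxide contribution → 41.49 μm/a
  chloride contribution → 63.64 μm/a
  ⇒ r_corr(carbon steel) = 105.1 μm/a
Long-term exponent b (ISO 9224 Table 2, B1) = 0.523
  D(3) = 105.1 × 3^0.523 = 105.1 × 1.776 = 186.7 μm

D(3) = 187 μm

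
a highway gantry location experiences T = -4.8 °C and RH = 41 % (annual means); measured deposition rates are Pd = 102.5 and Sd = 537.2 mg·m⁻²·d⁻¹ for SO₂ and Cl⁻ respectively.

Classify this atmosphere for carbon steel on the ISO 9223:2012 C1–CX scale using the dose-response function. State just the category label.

C2

carbon steel: f(T) = +0.150·(T−10) [T≤10 °C] = -2.2200
  Pd branch = 1.77·Pd^0.52·e^(0.02·RH+f) = 4.848 μm/a
  Cl⁻ term: 0.102·537.2^0.62·exp(0.033·41+0.04·-4.8) = 16.05
  sum: 4.848 + 16.05 → r_corr = 20.9 μm/a
Category bounds: 1.3…25 μm/a bracket r_corr ⇒ C2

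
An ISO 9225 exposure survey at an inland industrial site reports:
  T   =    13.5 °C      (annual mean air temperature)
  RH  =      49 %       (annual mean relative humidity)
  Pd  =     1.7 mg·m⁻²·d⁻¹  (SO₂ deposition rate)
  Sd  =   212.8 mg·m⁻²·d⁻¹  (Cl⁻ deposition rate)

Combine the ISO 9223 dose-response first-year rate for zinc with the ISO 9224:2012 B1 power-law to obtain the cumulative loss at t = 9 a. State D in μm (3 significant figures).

D(9) = 11.1 μm

zinc: T>10 °C ⇒ hinge -0.071·(13.5−10) = -0.2485
  Pd branch = 0.0129·Pd^0.44·e^(0.046·RH+f) = 0.1211 μm/a
  Sd branch = 0.0175·Sd^0.57·e^(0.008·RH+0.085·T) = 1.732 μm/a
  r_corr = 0.1211 + 1.732 = 1.853 μm/a
Power-law: D(9) = r_corr · 9^0.813
  D(9) = 1.853 × 9^0.813 = 1.853 × 5.968 = 11.06 μm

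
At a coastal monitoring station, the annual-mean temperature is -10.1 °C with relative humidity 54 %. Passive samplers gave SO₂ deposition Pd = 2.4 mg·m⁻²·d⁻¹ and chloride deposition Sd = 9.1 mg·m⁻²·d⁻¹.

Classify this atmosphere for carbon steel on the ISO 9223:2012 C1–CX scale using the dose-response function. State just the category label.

carbon steel: T≤10 °C ⇒ hinge +0.150·(-10.1−10) = -3.0150
  sulphur-dioxide contribution → 0.403 μm/a
  chloride contribution → 1.591 μm/a
  ⇒ r_corr(carbon steel) = 1.994 μm/a
1.99 μm/a falls in (1.3, 25] for carbon steel → category C2

C2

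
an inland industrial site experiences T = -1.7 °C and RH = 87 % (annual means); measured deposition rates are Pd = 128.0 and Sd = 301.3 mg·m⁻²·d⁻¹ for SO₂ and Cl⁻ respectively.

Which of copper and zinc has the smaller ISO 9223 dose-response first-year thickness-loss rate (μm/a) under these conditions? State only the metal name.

copper: temperature factor f = +0.126·(-11.7) = -1.4742
  SO₂ term: 0.0053·128.0^0.26·exp(0.059·87-1.4742) = 0.7264
  Sd branch = 0.01025·Sd^0.27·e^(0.036·RH+0.049·T) = 1.009 μm/a
  sum: 0.7264 + 1.009 → r_corr = 1.736 μm/a
zinc: temperature factor f = +0.038·(-11.7) = -0.4446
  Pd branch = 0.0129·Pd^0.44·e^(0.046·RH+f) = 3.826 μm/a
  Cl⁻ term: 0.0175·301.3^0.57·exp(0.008·87+0.085·-1.7) = 0.7863
  r_corr = 3.826 + 0.7863 = 4.612 μm/a
Ordering by μm/a: zinc (4.61) > copper (1.74)

copper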